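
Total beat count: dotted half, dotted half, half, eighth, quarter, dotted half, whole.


Beat values:
  dotted half = 3 beats
  dotted half = 3 beats
  half = 2 beats
  eighth = 0.5 beats
  quarter = 1 beat
  dotted half = 3 beats
  whole = 4 beats
Sum = 3 + 3 + 2 + 0.5 + 1 + 3 + 4
= 16.5 beats


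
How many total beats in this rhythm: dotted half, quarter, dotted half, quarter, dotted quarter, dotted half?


Step by step:
Beat values:
  dotted half = 3 beats
  quarter = 1 beat
  dotted half = 3 beats
  quarter = 1 beat
  dotted quarter = 1.5 beats
  dotted half = 3 beats
Sum = 3 + 1 + 3 + 1 + 1.5 + 3
= 12.5 beats


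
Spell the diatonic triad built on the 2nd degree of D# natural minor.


Reasoning:
D# natural minor scale: D# E# F# G# A# B C#
Diatonic triad on degree 2 stacks scale notes 2, 4, 6: E# G# B
E#→G# = 3 semitones; E#→B = 6 semitones → diminished triad
= E# G# B (diminished)


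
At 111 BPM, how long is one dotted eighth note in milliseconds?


Working:
One quarter-note beat = 60000 / BPM = 60000 / 111 ms
Dotted eighth note = 3/4 × quarter note
Duration = 3/4 × 60000 / 111 = 45000 / 111
= 405.4 ms


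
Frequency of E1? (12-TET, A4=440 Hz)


Solution.
f = 440 × 2^(n/12) where n = semitones from A4
E1: -41 semitones from A4
f = 440 × 2^(-41/12)
f = 41.20 Hz


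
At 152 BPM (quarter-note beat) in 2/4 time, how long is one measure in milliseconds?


Quarter-note beat duration = 60000 / 152 ms
Beats per measure (2/4) = 2
One measure = 2 × 60000 / 152 = 120000 / 152 ms
= 789.5 ms


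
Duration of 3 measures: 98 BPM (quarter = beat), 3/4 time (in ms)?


Working:
Quarter-note beat duration = 60000 / 98 ms
Beats per measure (3/4) = 3
One measure = 3 × 60000 / 98 = 180000 / 98 ms
3 measures = 3 × 180000 / 98 = 540000 / 98
= 5510.2 ms


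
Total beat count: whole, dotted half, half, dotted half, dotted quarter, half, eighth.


Beat values:
  whole = 4 beats
  dotted half = 3 beats
  half = 2 beats
  dotted half = 3 beats
  dotted quarter = 1.5 beats
  half = 2 beats
  eighth = 0.5 beats
Sum = 4 + 3 + 2 + 3 + 1.5 + 2 + 0.5
= 16 beats


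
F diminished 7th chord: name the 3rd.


Solution.
Diminished 7th chord = root + minor 3rd + diminished 5th + diminished 7th
Seventh chords stack in thirds, so the letter names are F-A-C-E
Root: F
Minor 3rd above F: Ab
Diminished 5th above F: Cb
Diminished 7th above F: Ebb
The 3rd = Ab


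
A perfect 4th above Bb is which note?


Solution.
A 4th spans 4 letter names, so from B we land on E
A perfect 4th = 5 semitones above Bb
Spell E at that pitch: Eb
= Eb


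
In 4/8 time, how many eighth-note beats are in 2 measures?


Working:
Time signature 4/8: the bottom number 8 means the eighth note gets one count
The top number 4 means 4 eighth-note beats per measure
Total = 4 × 2 measures
= 8 eighth-note beats


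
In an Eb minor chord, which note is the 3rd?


Working:
Minor triad = root + minor 3rd (3 semitones) + perfect 5th (7 semitones)
A triad on Eb stacks thirds, so the chord tones use letter names E-G-B
Root: Eb
Minor 3rd above Eb: Gb
Perfect 5th above Eb: Bb
The 3rd = Gb


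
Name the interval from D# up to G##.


Let's work it out.
Letter names: D → G spans 4 letter names → a 4th
Semitones: D# → G## = 6 half-steps
A 4th of 6 semitones is an augmented 4th
= augmented 4th


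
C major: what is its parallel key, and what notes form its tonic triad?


Parallel keys share the same tonic but differ in mode
C major → parallel is C minor
Tonic triad of C minor = C Eb G
= C minor; triad = C Eb G


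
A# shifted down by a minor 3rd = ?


minor 3rd: 3 letter names, 3 semitones
Letter: A - 2 → F
Pitch: A# - 3 semitones, spelled as an F → F##
= F##


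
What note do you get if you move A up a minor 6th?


minor 6th: 6 letter names, 8 semitones
Letter: A + 5 → F
Pitch: A + 8 semitones, spelled as an F → F
= F


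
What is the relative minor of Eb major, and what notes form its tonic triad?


The relative minor shares the major's key signature and starts on its 6th degree
6th degree = a major 6th above the tonic; a major 6th above Eb is C
→ relative minor of Eb major is C minor
Tonic triad of C minor = root + minor 3rd + perfect 5th = C Eb G
= C minor; triad = C Eb G


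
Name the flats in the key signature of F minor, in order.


Flat minor keys: A(0), D(1), G(2), C(3), F(4), Bb(5), Eb(6), Ab(7)
F minor has 4 flats
Order of flats: Bb Eb Ab Db Gb Cb Fb → first 4: Bb, Eb, Ab, Db
= Bb, Eb, Ab, Db


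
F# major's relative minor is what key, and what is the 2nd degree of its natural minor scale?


The relative minor shares the major's key signature and starts on its 6th degree
6th degree = a major 6th above the tonic; a major 6th above F# is D#
→ relative minor of F# major is D# minor
D# natural minor scale: D# E# F# G# A# B C#
= D# minor; 2nd degree = E#


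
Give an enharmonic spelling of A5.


Reasoning:
Enharmonic notes sound the same pitch but are spelled with different letter names
A and G## name the same pitch class
= G##5


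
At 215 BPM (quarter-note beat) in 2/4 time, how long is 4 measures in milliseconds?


Let's work it out.
Quarter-note beat duration = 60000 / 215 ms
Beats per measure (2/4) = 2
One measure = 2 × 60000 / 215 = 120000 / 215 ms
4 measures = 4 × 120000 / 215 = 480000 / 215
= 2232.6 ms


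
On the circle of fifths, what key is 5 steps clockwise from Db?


Solution.
Each clockwise step on the circle of fifths moves up a perfect 5th
From Db: Db → Ab → Eb → Bb → F → C
= C


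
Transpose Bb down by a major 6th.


Solution.
major 6th: 6 letter names, 9 semitones
Letter: B - 5 → D
Pitch: Bb - 9 semitones, spelled as a D → Db
= Db


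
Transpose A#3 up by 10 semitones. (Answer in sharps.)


A#3: chromatic position 10 in octave 3 → absolute = 3×12 + 10 = 46
Transpose up 10: 46 + 10 = 56
56 = 4×12 + 8 → G# in octave 4
Result = G#4


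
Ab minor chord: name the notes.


Working:
Minor triad = root + minor 3rd (3 semitones) + perfect 5th (7 semitones)
A triad on Ab stacks thirds, so the chord tones use letter names A-C-E
Root: Ab
Minor 3rd above Ab: Cb
Perfect 5th above Ab: Eb
Chord = Ab Cb Eb


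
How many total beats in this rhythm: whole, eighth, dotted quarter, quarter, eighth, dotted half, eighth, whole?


Working:
Beat values:
  whole = 4 beats
  eighth = 0.5 beats
  dotted quarter = 1.5 beats
  quarter = 1 beat
  eighth = 0.5 beats
  dotted half = 3 beats
  eighth = 0.5 beats
  whole = 4 beats
Sum = 4 + 0.5 + 1.5 + 1 + 0.5 + 3 + 0.5 + 4
= 15 beats


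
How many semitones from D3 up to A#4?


Step by step:
Absolute semitone position = octave×12 + chromatic position
D3: 3×12 + 2 = 38
A#4: 4×12 + 10 = 58
Difference = 58 - 38 = 20
= 20 semitones


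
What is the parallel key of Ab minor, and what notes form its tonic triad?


Working:
Parallel keys share the same tonic but differ in mode
Ab minor → parallel is Ab major
Tonic triad of Ab major = Ab C Eb
= Ab major; triad = Ab C Eb


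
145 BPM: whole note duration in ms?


Working:
One quarter-note beat = 60000 / BPM = 60000 / 145 ms
Whole note = 4 × quarter note
Duration = 4 × 60000 / 145 = 240000 / 145
= 1655.2 ms


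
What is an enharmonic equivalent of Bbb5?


Enharmonic notes sound the same pitch but are spelled with different letter names
Bbb and A name the same pitch class
= A5


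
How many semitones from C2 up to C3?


Step by step:
Absolute semitone position = octave×12 + chromatic position
C2: 2×12 + 0 = 24
C3: 3×12 + 0 = 36
Difference = 36 - 24 = 12
= 12 semitones


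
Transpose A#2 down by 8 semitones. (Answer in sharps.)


A#2: chromatic position 10 in octave 2 → absolute = 2×12 + 10 = 34
Transpose down 8: 34 - 8 = 26
26 = 2×12 + 2 → D in octave 2
Result = D2


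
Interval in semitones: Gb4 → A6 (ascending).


Let's work it out.
Absolute semitone position = octave×12 + chromatic position
Gb4: 4×12 + 6 = 54
A6: 6×12 + 9 = 81
Difference = 81 - 54 = 27
= 27 semitones


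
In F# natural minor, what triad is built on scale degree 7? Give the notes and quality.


Solution.
F# natural minor scale: F# G# A B C# D E
Diatonic triad on degree 7 stacks scale notes 7, 2, 4: E G# B
E→G# = 4 semitones; E→B = 7 semitones → major triad
= E G# B (major)


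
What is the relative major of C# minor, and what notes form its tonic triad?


Step by step:
The relative major shares the key signature and is a minor 3rd above the minor tonic
A minor 3rd above C# is E
→ relative major of C# minor is E major
Tonic triad of E major = root + major 3rd + perfect 5th = E G# B
= E major; triad = E G# B


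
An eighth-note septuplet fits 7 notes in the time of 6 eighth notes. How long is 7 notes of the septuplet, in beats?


Reasoning:
Septuplet: 7 notes occupy the space of 6 eighth notes
Space = 6 × 1/2 = 3 beats
Each septuplet note = 3 / 7 = 3/7 beats
7 notes = 7 × 3/7 = 3
= 3 beats


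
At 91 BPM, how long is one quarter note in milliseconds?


Working:
One quarter-note beat = 60000 / BPM = 60000 / 91 ms
Duration = 60000 / 91
= 659.3 ms


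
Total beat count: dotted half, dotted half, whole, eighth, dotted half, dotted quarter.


Let's work it out.
Beat values:
  dotted half = 3 beats
  dotted half = 3 beats
  whole = 4 beats
  eighth = 0.5 beats
  dotted half = 3 beats
  dotted quarter = 1.5 beats
Sum = 3 + 3 + 4 + 0.5 + 3 + 1.5
= 15 beats


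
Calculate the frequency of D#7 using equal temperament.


Reasoning:
f = 440 × 2^(n/12) where n = semitones from A4
D#7: 30 semitones from A4
f = 440 × 2^(30/12)
f = 2489.02 Hz


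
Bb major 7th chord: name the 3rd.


Major 7th chord = root + major 3rd + perfect 5th + major 7th
Seventh chords stack in thirds, so the letter names are B-D-F-A
Root: Bb
Major 3rd above Bb: D
Perfect 5th above Bb: F
Major 7th above Bb: A
The 3rd = D


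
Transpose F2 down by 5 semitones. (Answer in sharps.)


Working:
F2: chromatic position 5 in octave 2 → absolute = 2×12 + 5 = 29
Transpose down 5: 29 - 5 = 24
24 = 2×12 + 0 → C in octave 2
Result = C2


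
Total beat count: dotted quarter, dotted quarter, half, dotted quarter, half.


Solution.
Beat values:
  dotted quarter = 1.5 beats
  dotted quarter = 1.5 beats
  half = 2 beats
  dotted quarter = 1.5 beats
  half = 2 beats
Sum = 1.5 + 1.5 + 2 + 1.5 + 2
= 8.5 beats


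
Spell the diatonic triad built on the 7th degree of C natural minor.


Reasoning:
C natural minor scale: C D Eb F G Ab Bb
Diatonic triad on degree 7 stacks scale notes 7, 2, 4: Bb D F
Bb→D = 4 semitones; Bb→F = 7 semitones → major triad
= Bb D F (major)


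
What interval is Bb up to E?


Let's work it out.
Letter names: B → E spans 4 letter names → a 4th
Semitones: Bb → E = 6 half-steps
A 4th of 6 semitones is an augmented 4th
= augmented 4th


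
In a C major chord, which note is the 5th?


Step by step:
Major triad = root + major 3rd (4 semitones) + perfect 5th (7 semitones)
A triad on C stacks thirds, so the chord tones use letter names C-E-G
Root: C
Major 3rd above C: E
Perfect 5th above C: G
The 5th = G


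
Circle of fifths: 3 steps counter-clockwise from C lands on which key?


Each counter-clockwise step moves down a perfect 5th (= up a perfect 4th)
From C: C → F → Bb → Eb
= Eb


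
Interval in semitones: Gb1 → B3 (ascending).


Working:
Absolute semitone position = octave×12 + chromatic position
Gb1: 1×12 + 6 = 18
B3: 3×12 + 11 = 47
Difference = 47 - 18 = 29
= 29 semitones


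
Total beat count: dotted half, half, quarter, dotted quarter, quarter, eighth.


Step by step:
Beat values:
  dotted half = 3 beats
  half = 2 beats
  quarter = 1 beat
  dotted quarter = 1.5 beats
  quarter = 1 beat
  eighth = 0.5 beats
Sum = 3 + 2 + 1 + 1.5 + 1 + 0.5
= 9 beats


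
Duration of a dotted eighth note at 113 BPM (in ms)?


One quarter-note beat = 60000 / BPM = 60000 / 113 ms
Dotted eighth note = 3/4 × quarter note
Duration = 3/4 × 60000 / 113 = 45000 / 113
= 398.2 ms


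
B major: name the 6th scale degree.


Solution.
Major scale pattern: W-W-H-W-W-W-H (2-2-1-2-2-2-1 semitones)
Starting from B:
  B + 2 semitones → C#
  C# + 2 semitones → D#
  D# + 1 semitone → E
  E + 2 semitones → F#
  F# + 2 semitones → G#
  G# + 2 semitones → A#
  A# + 1 semitone → B
Scale: B C# D# E F# G# A#
Degree 6 = G#


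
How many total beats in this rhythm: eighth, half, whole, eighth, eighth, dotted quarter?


Beat values:
  eighth = 0.5 beats
  half = 2 beats
  whole = 4 beats
  eighth = 0.5 beats
  eighth = 0.5 beats
  dotted quarter = 1.5 beats
Sum = 0.5 + 2 + 4 + 0.5 + 0.5 + 1.5
= 9 beats


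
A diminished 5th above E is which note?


Let's work it out.
A 5th spans 5 letter names, so from E we land on B
A diminished 5th = 6 semitones above E
Spell B at that pitch: Bb
= Bb


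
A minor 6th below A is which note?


Working:
A 6th spans 6 letter names, so from A we land on C
A minor 6th = 8 semitones below A
Spell C at that pitch: C#
= C#


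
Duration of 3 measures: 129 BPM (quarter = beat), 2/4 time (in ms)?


Let's work it out.
Quarter-note beat duration = 60000 / 129 ms
Beats per measure (2/4) = 2
One measure = 2 × 60000 / 129 = 120000 / 129 ms
3 measures = 3 × 120000 / 129 = 360000 / 129
= 2790.7 ms


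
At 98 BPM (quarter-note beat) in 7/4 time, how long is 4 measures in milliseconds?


Quarter-note beat duration = 60000 / 98 ms
Beats per measure (7/4) = 7
One measure = 7 × 60000 / 98 = 420000 / 98 ms
4 measures = 4 × 420000 / 98 = 1680000 / 98
= 17142.9 ms


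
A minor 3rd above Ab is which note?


A 3rd spans 3 letter names, so from A we land on C
A minor 3rd = 3 semitones above Ab
Spell C at that pitch: Cb
= Cb


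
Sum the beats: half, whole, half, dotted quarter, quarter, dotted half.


Reasoning:
Beat values:
  half = 2 beats
  whole = 4 beats
  half = 2 beats
  dotted quarter = 1.5 beats
  quarter = 1 beat
  dotted half = 3 beats
Sum = 2 + 4 + 2 + 1.5 + 1 + 3
= 13.5 beats


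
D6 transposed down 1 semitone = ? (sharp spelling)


Solution.
D6: chromatic position 2 in octave 6 → absolute = 6×12 + 2 = 74
Transpose down 1: 74 - 1 = 73
73 = 6×12 + 1 → C# in octave 6
Result = C#6


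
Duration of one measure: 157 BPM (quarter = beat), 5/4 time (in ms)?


Quarter-note beat duration = 60000 / 157 ms
Beats per measure (5/4) = 5
One measure = 5 × 60000 / 157 = 300000 / 157 ms
= 1910.8 ms


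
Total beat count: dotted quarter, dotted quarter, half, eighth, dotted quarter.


Let's work it out.
Beat values:
  dotted quarter = 1.5 beats
  dotted quarter = 1.5 beats
  half = 2 beats
  eighth = 0.5 beats
  dotted quarter = 1.5 beats
Sum = 1.5 + 1.5 + 2 + 0.5 + 1.5
= 7 beats


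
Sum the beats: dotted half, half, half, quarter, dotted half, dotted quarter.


Step by step:
Beat values:
  dotted half = 3 beats
  half = 2 beats
  half = 2 beats
  quarter = 1 beat
  dotted half = 3 beats
  dotted quarter = 1.5 beats
Sum = 3 + 2 + 2 + 1 + 3 + 1.5
= 12.5 beats


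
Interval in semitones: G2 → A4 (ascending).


Absolute semitone position = octave×12 + chromatic position
G2: 2×12 + 7 = 31
A4: 4×12 + 9 = 57
Difference = 57 - 31 = 26
= 26 semitones


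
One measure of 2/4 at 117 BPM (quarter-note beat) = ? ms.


Quarter-note beat duration = 60000 / 117 ms
Beats per measure (2/4) = 2
One measure = 2 × 60000 / 117 = 120000 / 117 ms
= 1025.6 ms


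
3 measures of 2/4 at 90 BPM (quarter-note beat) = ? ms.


Quarter-note beat duration = 60000 / 90 ms
Beats per measure (2/4) = 2
One measure = 2 × 60000 / 90 = 120000 / 90 ms
3 measures = 3 × 120000 / 90 = 360000 / 90
= 4000.0 ms


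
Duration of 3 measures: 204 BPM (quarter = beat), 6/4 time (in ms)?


Working:
Quarter-note beat duration = 60000 / 204 ms
Beats per measure (6/4) = 6
One measure = 6 × 60000 / 204 = 360000 / 204 ms
3 measures = 3 × 360000 / 204 = 1080000 / 204
= 5294.1 ms


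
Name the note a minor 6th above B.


A 6th spans 6 letter names, so from B we land on G
A minor 6th = 8 semitones above B
Spell G at that pitch: G
= G


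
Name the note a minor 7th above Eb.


Solution.
A 7th spans 7 letter names, so from E we land on D
A minor 7th = 10 semitones above Eb
Spell D at that pitch: Db
= Db


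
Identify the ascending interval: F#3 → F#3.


Solution.
Letter names: F → F spans 1 letter name → a unison
Semitones: F#3 → F#3 = 0 half-steps
A unison of 0 semitones is a perfect unison
= perfect unison


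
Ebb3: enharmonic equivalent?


Step by step:
Enharmonic notes sound the same pitch but are spelled with different letter names
Ebb and D name the same pitch class
= D3


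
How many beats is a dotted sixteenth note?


Reasoning:
Base sixteenth note = 1/4 beats
Dot 1 adds half the previous value: +1/8
One dotted sixteenth = 1/4 + 1/8 = 3/8
= 3/8 beats


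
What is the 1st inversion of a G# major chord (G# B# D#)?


Root position: G# B# D#
1st inversion: move root up an octave
Bass note: B#
Notes (bottom to top) = B# D# G#


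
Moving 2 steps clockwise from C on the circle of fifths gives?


Working:
Each clockwise step on the circle of fifths moves up a perfect 5th
From C: C → G → D
= D


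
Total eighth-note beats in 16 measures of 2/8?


Reasoning:
Time signature 2/8: the bottom number 8 means the eighth note gets one count
The top number 2 means 2 eighth-note beats per measure
Total = 2 × 16 measures
= 32 eighth-note beats


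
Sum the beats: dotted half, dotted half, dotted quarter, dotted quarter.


Solution.
Beat values:
  dotted half = 3 beats
  dotted half = 3 beats
  dotted quarter = 1.5 beats
  dotted quarter = 1.5 beats
Sum = 3 + 3 + 1.5 + 1.5
= 9 beats


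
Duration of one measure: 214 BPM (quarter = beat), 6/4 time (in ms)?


Step by step:
Quarter-note beat duration = 60000 / 214 ms
Beats per measure (6/4) = 6
One measure = 6 × 60000 / 214 = 360000 / 214 ms
= 1682.2 ms


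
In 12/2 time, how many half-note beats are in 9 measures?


Time signature 12/2: the bottom number 2 means the half note gets one count
The top number 12 means 12 half-note beats per measure
Total = 12 × 9 measures
= 108 half-note beats


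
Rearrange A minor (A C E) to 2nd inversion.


Root position: A C E
2nd inversion: move root and 3rd up an octave
Bass note: E
Notes (bottom to top) = E A C


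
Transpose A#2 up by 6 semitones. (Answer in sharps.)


A#2: chromatic position 10 in octave 2 → absolute = 2×12 + 10 = 34
Transpose up 6: 34 + 6 = 40
40 = 3×12 + 4 → E in octave 3
Result = E3


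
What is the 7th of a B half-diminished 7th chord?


Step by step:
Half-diminished 7th chord = root + minor 3rd + diminished 5th + minor 7th
Seventh chords stack in thirds, so the letter names are B-D-F-A
Root: B
Minor 3rd above B: D
Diminished 5th above B: F
Minor 7th above B: A
The 7th = A


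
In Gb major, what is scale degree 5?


Major scale pattern: W-W-H-W-W-W-H (2-2-1-2-2-2-1 semitones)
Starting from Gb:
  Gb + 2 semitones → Ab
  Ab + 2 semitones → Bb
  Bb + 1 semitone → Cb
  Cb + 2 semitones → Db
  Db + 2 semitones → Eb
  Eb + 2 semitones → F
  F + 1 semitone → Gb
Scale: Gb Ab Bb Cb Db Eb F
Degree 5 = Db


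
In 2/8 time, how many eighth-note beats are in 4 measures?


Time signature 2/8: the bottom number 8 means the eighth note gets one count
The top number 2 means 2 eighth-note beats per measure
Total = 2 × 4 measures
= 8 eighth-note beats


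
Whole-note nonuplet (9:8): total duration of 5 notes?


Let's work it out.
Nonuplet: 9 notes occupy the space of 8 whole notes
Space = 8 × 4 = 32 beats
Each nonuplet note = 32 / 9 = 32/9 beats
5 notes = 5 × 32/9 = 160/9
= 160/9 beats


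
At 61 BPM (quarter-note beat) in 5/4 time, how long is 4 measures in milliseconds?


Step by step:
Quarter-note beat duration = 60000 / 61 ms
Beats per measure (5/4) = 5
One measure = 5 × 60000 / 61 = 300000 / 61 ms
4 measures = 4 × 300000 / 61 = 1200000 / 61
= 19672.1 ms


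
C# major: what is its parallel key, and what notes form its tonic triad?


Let's work it out.
Parallel keys share the same tonic but differ in mode
C# major → parallel is C# minor
Tonic triad of C# minor = C# E G#
= C# minor; triad = C# E G#


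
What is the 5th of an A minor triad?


Working:
Minor triad = root + minor 3rd (3 semitones) + perfect 5th (7 semitones)
A triad on A stacks thirds, so the chord tones use letter names A-C-E
Root: A
Minor 3rd above A: C
Perfect 5th above A: E
The 5th = E


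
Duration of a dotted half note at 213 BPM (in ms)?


Solution.
One quarter-note beat = 60000 / BPM = 60000 / 213 ms
Dotted half note = 3 × quarter note
Duration = 3 × 60000 / 213 = 180000 / 213
= 845.1 ms


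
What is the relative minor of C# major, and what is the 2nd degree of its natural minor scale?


The relative minor shares the major's key signature and starts on its 6th degree
6th degree = a major 6th above the tonic; a major 6th above C# is A#
→ relative minor of C# major is A# minor
A# natural minor scale: A# B# C# D# E# F# G#
= A# minor; 2nd degree = B#


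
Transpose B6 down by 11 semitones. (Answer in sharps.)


Let's work it out.
B6: chromatic position 11 in octave 6 → absolute = 6×12 + 11 = 83
Transpose down 11: 83 - 11 = 72
72 = 6×12 + 0 → C in octave 6
Result = C6


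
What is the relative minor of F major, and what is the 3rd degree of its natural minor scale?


The relative minor shares the major's key signature and starts on its 6th degree
6th degree = a major 6th above the tonic; a major 6th above F is D
→ relative minor of F major is D minor
D natural minor scale: D E F G A Bb C
= D minor; 3rd degree = F


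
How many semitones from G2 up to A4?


Solution.
Absolute semitone position = octave×12 + chromatic position
G2: 2×12 + 7 = 31
A4: 4×12 + 9 = 57
Difference = 57 - 31 = 26
= 26 semitones


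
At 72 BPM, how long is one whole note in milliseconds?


One quarter-note beat = 60000 / BPM = 60000 / 72 ms
Whole note = 4 × quarter note
Duration = 4 × 60000 / 72 = 240000 / 72
= 3333.3 ms


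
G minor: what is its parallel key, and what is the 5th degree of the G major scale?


Let's work it out.
Parallel keys share the same tonic but differ in mode
G minor → parallel is G major
G major scale: G A B C D E F#
= G major; 5th degree = D


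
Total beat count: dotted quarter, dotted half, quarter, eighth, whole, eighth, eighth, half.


Reasoning:
Beat values:
  dotted quarter = 1.5 beats
  dotted half = 3 beats
  quarter = 1 beat
  eighth = 0.5 beats
  whole = 4 beats
  eighth = 0.5 beats
  eighth = 0.5 beats
  half = 2 beats
Sum = 1.5 + 3 + 1 + 0.5 + 4 + 0.5 + 0.5 + 2
= 13 beats


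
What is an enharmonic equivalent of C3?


Working:
Enharmonic notes sound the same pitch but are spelled with different letter names
C and Dbb name the same pitch class
= Dbb3


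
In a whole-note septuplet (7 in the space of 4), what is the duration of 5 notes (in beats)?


Septuplet: 7 notes occupy the space of 4 whole notes
Space = 4 × 4 = 16 beats
Each septuplet note = 16 / 7 = 16/7 beats
5 notes = 5 × 16/7 = 80/7
= 80/7 beats


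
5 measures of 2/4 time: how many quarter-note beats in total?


Solution.
Time signature 2/4: the bottom number 4 means the quarter note gets one count
The top number 2 means 2 quarter-note beats per measure
Total = 2 × 5 measures
= 10 quarter-note beats


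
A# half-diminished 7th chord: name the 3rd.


Step by step:
Half-diminished 7th chord = root + minor 3rd + diminished 5th + minor 7th
Seventh chords stack in thirds, so the letter names are A-C-E-G
Root: A#
Minor 3rd above A#: C#
Diminished 5th above A#: E
Minor 7th above A#: G#
The 3rd = C#


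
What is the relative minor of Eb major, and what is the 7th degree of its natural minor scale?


Working:
The relative minor shares the major's key signature and starts on its 6th degree
6th degree = a major 6th above the tonic; a major 6th above Eb is C
→ relative minor of Eb major is C minor
C natural minor scale: C D Eb F G Ab Bb
= C minor; 7th degree = Bb


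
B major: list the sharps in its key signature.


Working:
Sharp major keys follow the circle of fifths: C(0), G(1), D(2), A(3), E(4), B(5), F#(6), C#(7)
B major has 5 sharps
Order of sharps: F# C# G# D# A# E# B# → first 5: F#, C#, G#, D#, A#
= F#, C#, G#, D#, A#


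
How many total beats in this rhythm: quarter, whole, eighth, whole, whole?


Working:
Beat values:
  quarter = 1 beat
  whole = 4 beats
  eighth = 0.5 beats
  whole = 4 beats
  whole = 4 beats
Sum = 1 + 4 + 0.5 + 4 + 4
= 13.5 beats


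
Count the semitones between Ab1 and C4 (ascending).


Solution.
Absolute semitone position = octave×12 + chromatic position
Ab1: 1×12 + 8 = 20
C4: 4×12 + 0 = 48
Difference = 48 - 20 = 28
= 28 semitones


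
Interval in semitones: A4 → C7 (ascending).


Step by step:
Absolute semitone position = octave×12 + chromatic position
A4: 4×12 + 9 = 57
C7: 7×12 + 0 = 84
Difference = 84 - 57 = 27
= 27 semitones


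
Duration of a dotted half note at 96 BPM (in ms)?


One quarter-note beat = 60000 / BPM = 60000 / 96 ms
Dotted half note = 3 × quarter note
Duration = 3 × 60000 / 96 = 180000 / 96
= 1875.0 ms


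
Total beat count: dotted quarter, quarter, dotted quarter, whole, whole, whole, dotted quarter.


Solution.
Beat values:
  dotted quarter = 1.5 beats
  quarter = 1 beat
  dotted quarter = 1.5 beats
  whole = 4 beats
  whole = 4 beats
  whole = 4 beats
  dotted quarter = 1.5 beats
Sum = 1.5 + 1 + 1.5 + 4 + 4 + 4 + 1.5
= 17.5 beats


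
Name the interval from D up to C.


Let's work it out.
Letter names: D → C spans 7 letter names → a 7th
Semitones: D → C = 10 half-steps
A 7th of 10 semitones is a minor 7th
= minor 7th


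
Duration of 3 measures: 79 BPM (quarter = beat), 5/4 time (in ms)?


Working:
Quarter-note beat duration = 60000 / 79 ms
Beats per measure (5/4) = 5
One measure = 5 × 60000 / 79 = 300000 / 79 ms
3 measures = 3 × 300000 / 79 = 900000 / 79
= 11392.4 ms


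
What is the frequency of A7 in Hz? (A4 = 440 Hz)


Step by step:
f = 440 × 2^(n/12) where n = semitones from A4
A7: 36 semitones from A4
f = 440 × 2^(36/12)
f = 3520.00 Hz


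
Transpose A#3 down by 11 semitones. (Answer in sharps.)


Let's work it out.
A#3: chromatic position 10 in octave 3 → absolute = 3×12 + 10 = 46
Transpose down 11: 46 - 11 = 35
35 = 2×12 + 11 → B in octave 2
Result = B2


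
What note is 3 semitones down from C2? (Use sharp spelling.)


Working:
C2: chromatic position 0 in octave 2 → absolute = 2×12 + 0 = 24
Transpose down 3: 24 - 3 = 21
21 = 1×12 + 9 → A in octave 1
Result = A1


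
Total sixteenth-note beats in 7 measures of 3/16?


Time signature 3/16: the bottom number 16 means the sixteenth note gets one count
The top number 3 means 3 sixteenth-note beats per measure
Total = 3 × 7 measures
= 21 sixteenth-note beats


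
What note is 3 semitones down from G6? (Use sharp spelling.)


Step by step:
G6: chromatic position 7 in octave 6 → absolute = 6×12 + 7 = 79
Transpose down 3: 79 - 3 = 76
76 = 6×12 + 4 → E in octave 6
Result = E6


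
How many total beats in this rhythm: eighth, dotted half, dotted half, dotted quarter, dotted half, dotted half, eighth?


Beat values:
  eighth = 0.5 beats
  dotted half = 3 beats
  dotted half = 3 beats
  dotted quarter = 1.5 beats
  dotted half = 3 beats
  dotted half = 3 beats
  eighth = 0.5 beats
Sum = 0.5 + 3 + 3 + 1.5 + 3 + 3 + 0.5
= 14.5 beats


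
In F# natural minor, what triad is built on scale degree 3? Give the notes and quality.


Step by step:
F# natural minor scale: F# G# A B C# D E
Diatonic triad on degree 3 stacks scale notes 3, 5, 7: A C# E
A→C# = 4 semitones; A→E = 7 semitones → major triad
= A C# E (major)


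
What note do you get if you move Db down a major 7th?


Solution.
major 7th: 7 letter names, 11 semitones
Letter: D - 6 → E
Pitch: Db - 11 semitones, spelled as an E → Ebb
= Ebb


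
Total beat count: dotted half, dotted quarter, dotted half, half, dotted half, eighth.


Solution.
Beat values:
  dotted half = 3 beats
  dotted quarter = 1.5 beats
  dotted half = 3 beats
  half = 2 beats
  dotted half = 3 beats
  eighth = 0.5 beats
Sum = 3 + 1.5 + 3 + 2 + 3 + 0.5
= 13 beats


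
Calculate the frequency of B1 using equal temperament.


Solution.
f = 440 × 2^(n/12) where n = semitones from A4
B1: -34 semitones from A4
f = 440 × 2^(-34/12)
f = 61.74 Hz


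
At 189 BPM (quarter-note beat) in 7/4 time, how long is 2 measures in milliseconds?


Solution.
Quarter-note beat duration = 60000 / 189 ms
Beats per measure (7/4) = 7
One measure = 7 × 60000 / 189 = 420000 / 189 ms
2 measures = 2 × 420000 / 189 = 840000 / 189
= 4444.4 ms


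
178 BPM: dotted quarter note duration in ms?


One quarter-note beat = 60000 / BPM = 60000 / 178 ms
Dotted quarter note = 3/2 × quarter note
Duration = 3/2 × 60000 / 178 = 90000 / 178
= 505.6 ms


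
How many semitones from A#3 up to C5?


Reasoning:
Absolute semitone position = octave×12 + chromatic position
A#3: 3×12 + 10 = 46
C5: 5×12 + 0 = 60
Difference = 60 - 46 = 14
= 14 semitones


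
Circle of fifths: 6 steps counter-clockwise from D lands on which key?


Working:
Each counter-clockwise step moves down a perfect 5th (= up a perfect 4th)
From D: D → G → C → F → Bb → Eb → Ab
= Ab


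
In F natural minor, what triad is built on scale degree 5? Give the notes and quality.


F natural minor scale: F G Ab Bb C Db Eb
Diatonic triad on degree 5 stacks scale notes 5, 7, 2: C Eb G
C→Eb = 3 semitones; C→G = 7 semitones → minor triad
= C Eb G (minor)


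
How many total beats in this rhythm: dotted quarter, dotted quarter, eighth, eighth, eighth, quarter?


Step by step:
Beat values:
  dotted quarter = 1.5 beats
  dotted quarter = 1.5 beats
  eighth = 0.5 beats
  eighth = 0.5 beats
  eighth = 0.5 beats
  quarter = 1 beat
Sum = 1.5 + 1.5 + 0.5 + 0.5 + 0.5 + 1
= 5.5 beats


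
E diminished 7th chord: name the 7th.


Reasoning:
Diminished 7th chord = root + minor 3rd + diminished 5th + diminished 7th
Seventh chords stack in thirds, so the letter names are E-G-B-D
Root: E
Minor 3rd above E: G
Diminished 5th above E: Bb
Diminished 7th above E: Db
The 7th = Db


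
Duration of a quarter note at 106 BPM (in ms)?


Let's work it out.
One quarter-note beat = 60000 / BPM = 60000 / 106 ms
Duration = 60000 / 106
= 566.0 ms


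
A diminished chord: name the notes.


Let's work it out.
Diminished triad = root + minor 3rd (3 semitones) + diminished 5th (6 semitones)
A triad on A stacks thirds, so the chord tones use letter names A-C-E
Root: A
Minor 3rd above A: C
Diminished 5th above A: Eb
Chord = A C Eb


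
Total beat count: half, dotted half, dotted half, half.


Solution.
Beat values:
  half = 2 beats
  dotted half = 3 beats
  dotted half = 3 beats
  half = 2 beats
Sum = 2 + 3 + 3 + 2
= 10 beats


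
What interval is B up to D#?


Reasoning:
Letter names: B → D spans 3 letter names → a 3rd
Semitones: B → D# = 4 half-steps
A 3rd of 4 semitones is a major 3rd
= major 3rd


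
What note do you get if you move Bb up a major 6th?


major 6th: 6 letter names, 9 semitones
Letter: B + 5 → G
Pitch: Bb + 9 semitones, spelled as a G → G
= G


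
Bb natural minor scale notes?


Working:
Natural minor scale pattern: W-H-W-W-H-W-W (2-1-2-2-1-2-2 semitones)
Starting from Bb:
  Bb + 2 semitones → C
  C + 1 semitone → Db
  Db + 2 semitones → Eb
  Eb + 2 semitones → F
  F + 1 semitone → Gb
  Gb + 2 semitones → Ab
  Ab + 2 semitones → Bb
Scale = Bb C Db Eb F Gb Ab


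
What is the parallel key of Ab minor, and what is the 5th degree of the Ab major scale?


Step by step:
Parallel keys share the same tonic but differ in mode
Ab minor → parallel is Ab major
Ab major scale: Ab Bb C Db Eb F G
= Ab major; 5th degree = Eb


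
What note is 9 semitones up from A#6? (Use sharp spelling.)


Solution.
A#6: chromatic position 10 in octave 6 → absolute = 6×12 + 10 = 82
Transpose up 9: 82 + 9 = 91
91 = 7×12 + 7 → G in octave 7
Result = G7


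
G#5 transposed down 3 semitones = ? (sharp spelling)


Reasoning:
G#5: chromatic position 8 in octave 5 → absolute = 5×12 + 8 = 68
Transpose down 3: 68 - 3 = 65
65 = 5×12 + 5 → F in octave 5
Result = F5


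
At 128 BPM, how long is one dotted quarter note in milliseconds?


Solution.
One quarter-note beat = 60000 / BPM = 60000 / 128 ms
Dotted quarter note = 3/2 × quarter note
Duration = 3/2 × 60000 / 128 = 90000 / 128
= 703.1 ms


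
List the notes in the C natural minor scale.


Step by step:
Natural minor scale pattern: W-H-W-W-H-W-W (2-1-2-2-1-2-2 semitones)
Starting from C:
  C + 2 semitones → D
  D + 1 semitone → Eb
  Eb + 2 semitones → F
  F + 2 semitones → G
  G + 1 semitone → Ab
  Ab + 2 semitones → Bb
  Bb + 2 semitones → C
Scale = C D Eb F G Ab Bb


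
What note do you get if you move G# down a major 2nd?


Reasoning:
major 2nd: 2 letter names, 2 semitones
Letter: G - 1 → F
Pitch: G# - 2 semitones, spelled as an F → F#
= F#


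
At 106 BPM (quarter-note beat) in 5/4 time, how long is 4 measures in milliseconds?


Step by step:
Quarter-note beat duration = 60000 / 106 ms
Beats per measure (5/4) = 5
One measure = 5 × 60000 / 106 = 300000 / 106 ms
4 measures = 4 × 300000 / 106 = 1200000 / 106
= 11320.8 ms


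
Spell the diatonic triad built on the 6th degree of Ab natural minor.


Ab natural minor scale: Ab Bb Cb Db Eb Fb Gb
Diatonic triad on degree 6 stacks scale notes 6, 1, 3: Fb Ab Cb
Fb→Ab = 4 semitones; Fb→Cb = 7 semitones → major triad
= Fb Ab Cb (major)


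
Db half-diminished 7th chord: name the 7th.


Half-diminished 7th chord = root + minor 3rd + diminished 5th + minor 7th
Seventh chords stack in thirds, so the letter names are D-F-A-C
Root: Db
Minor 3rd above Db: Fb
Diminished 5th above Db: Abb
Minor 7th above Db: Cb
The 7th = Cb


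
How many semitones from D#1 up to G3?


Let's work it out.
Absolute semitone position = octave×12 + chromatic position
D#1: 1×12 + 3 = 15
G3: 3×12 + 7 = 43
Difference = 43 - 15 = 28
= 28 semitones


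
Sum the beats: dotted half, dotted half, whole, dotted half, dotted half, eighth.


Beat values:
  dotted half = 3 beats
  dotted half = 3 beats
  whole = 4 beats
  dotted half = 3 beats
  dotted half = 3 beats
  eighth = 0.5 beats
Sum = 3 + 3 + 4 + 3 + 3 + 0.5
= 16.5 beats


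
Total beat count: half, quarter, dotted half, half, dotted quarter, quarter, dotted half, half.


Reasoning:
Beat values:
  half = 2 beats
  quarter = 1 beat
  dotted half = 3 beats
  half = 2 beats
  dotted quarter = 1.5 beats
  quarter = 1 beat
  dotted half = 3 beats
  half = 2 beats
Sum = 2 + 1 + 3 + 2 + 1.5 + 1 + 3 + 2
= 15.5 beats


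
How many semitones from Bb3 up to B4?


Absolute semitone position = octave×12 + chromatic position
Bb3: 3×12 + 10 = 46
B4: 4×12 + 11 = 59
Difference = 59 - 46 = 13
= 13 semitones


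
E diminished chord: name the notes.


Reasoning:
Diminished triad = root + minor 3rd (3 semitones) + diminished 5th (6 semitones)
A triad on E stacks thirds, so the chord tones use letter names E-G-B
Root: E
Minor 3rd above E: G
Diminished 5th above E: Bb
Chord = E G Bb


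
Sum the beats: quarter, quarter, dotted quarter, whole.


Beat values:
  quarter = 1 beat
  quarter = 1 beat
  dotted quarter = 1.5 beats
  whole = 4 beats
Sum = 1 + 1 + 1.5 + 4
= 7.5 beats


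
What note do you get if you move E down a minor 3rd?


Working:
minor 3rd: 3 letter names, 3 semitones
Letter: E - 2 → C
Pitch: E - 3 semitones, spelled as a C → C#
= C#


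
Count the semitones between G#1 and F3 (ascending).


Solution.
Absolute semitone position = octave×12 + chromatic position
G#1: 1×12 + 8 = 20
F3: 3×12 + 5 = 41
Difference = 41 - 20 = 21
= 21 semitones


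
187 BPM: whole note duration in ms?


Working:
One quarter-note beat = 60000 / BPM = 60000 / 187 ms
Whole note = 4 × quarter note
Duration = 4 × 60000 / 187 = 240000 / 187
= 1283.4 ms


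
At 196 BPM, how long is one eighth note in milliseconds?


Let's work it out.
One quarter-note beat = 60000 / BPM = 60000 / 196 ms
Eighth note = 1/2 × quarter note
Duration = 1/2 × 60000 / 196 = 30000 / 196
= 153.1 ms


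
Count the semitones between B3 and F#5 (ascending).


Solution.
Absolute semitone position = octave×12 + chromatic position
B3: 3×12 + 11 = 47
F#5: 5×12 + 6 = 66
Difference = 66 - 47 = 19
= 19 semitones


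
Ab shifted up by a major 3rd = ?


Reasoning:
major 3rd: 3 letter names, 4 semitones
Letter: A + 2 → C
Pitch: Ab + 4 semitones, spelled as a C → C
= C


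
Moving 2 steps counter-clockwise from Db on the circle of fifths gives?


Solution.
Each counter-clockwise step moves down a perfect 5th (= up a perfect 4th)
From Db: Db → F#/Gb → B
= B


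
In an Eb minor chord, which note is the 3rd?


Working:
Minor triad = root + minor 3rd (3 semitones) + perfect 5th (7 semitones)
A triad on Eb stacks thirds, so the chord tones use letter names E-G-B
Root: Eb
Minor 3rd above Eb: Gb
Perfect 5th above Eb: Bb
The 3rd = Gb


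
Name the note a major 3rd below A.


Step by step:
A 3rd spans 3 letter names, so from A we land on F
A major 3rd = 4 semitones below A
Spell F at that pitch: F
= F


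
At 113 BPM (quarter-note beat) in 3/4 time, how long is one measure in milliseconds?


Step by step:
Quarter-note beat duration = 60000 / 113 ms
Beats per measure (3/4) = 3
One measure = 3 × 60000 / 113 = 180000 / 113 ms
= 1592.9 ms


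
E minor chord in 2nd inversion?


Reasoning:
Root position: E G B
2nd inversion: move root and 3rd up an octave
Bass note: B
Notes (bottom to top) = B E G


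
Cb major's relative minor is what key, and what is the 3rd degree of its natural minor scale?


The relative minor shares the major's key signature and starts on its 6th degree
6th degree = a major 6th above the tonic; a major 6th above Cb is Ab
→ relative minor of Cb major is Ab minor
Ab natural minor scale: Ab Bb Cb Db Eb Fb Gb
= Ab minor; 3rd degree = Cb


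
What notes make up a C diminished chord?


Diminished triad = root + minor 3rd (3 semitones) + diminished 5th (6 semitones)
A triad on C stacks thirds, so the chord tones use letter names C-E-G
Root: C
Minor 3rd above C: Eb
Diminished 5th above C: Gb
Chord = C Eb Gb


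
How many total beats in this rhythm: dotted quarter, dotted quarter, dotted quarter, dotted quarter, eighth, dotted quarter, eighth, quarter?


Reasoning:
Beat values:
  dotted quarter = 1.5 beats
  dotted quarter = 1.5 beats
  dotted quarter = 1.5 beats
  dotted quarter = 1.5 beats
  eighth = 0.5 beats
  dotted quarter = 1.5 beats
  eighth = 0.5 beats
  quarter = 1 beat
Sum = 1.5 + 1.5 + 1.5 + 1.5 + 0.5 + 1.5 + 0.5 + 1
= 9.5 beats


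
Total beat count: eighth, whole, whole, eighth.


Reasoning:
Beat values:
  eighth = 0.5 beats
  whole = 4 beats
  whole = 4 beats
  eighth = 0.5 beats
Sum = 0.5 + 4 + 4 + 0.5
= 9 beats


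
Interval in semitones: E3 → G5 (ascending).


Absolute semitone position = octave×12 + chromatic position
E3: 3×12 + 4 = 40
G5: 5×12 + 7 = 67
Difference = 67 - 40 = 27
= 27 semitones


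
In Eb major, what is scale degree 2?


Working:
Major scale pattern: W-W-H-W-W-W-H (2-2-1-2-2-2-1 semitones)
Starting from Eb:
  Eb + 2 semitones → F
  F + 2 semitones → G
  G + 1 semitone → Ab
  Ab + 2 semitones → Bb
  Bb + 2 semitones → C
  C + 2 semitones → D
  D + 1 semitone → Eb
Scale: Eb F G Ab Bb C D
Degree 2 = F
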